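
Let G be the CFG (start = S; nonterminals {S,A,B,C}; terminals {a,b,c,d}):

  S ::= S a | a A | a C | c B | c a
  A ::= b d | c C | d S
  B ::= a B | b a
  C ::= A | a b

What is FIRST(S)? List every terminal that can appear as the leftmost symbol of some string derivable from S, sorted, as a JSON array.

Compute FIRST by fixpoint:
iter 1:
  A via A→b d: +{b}
  A via A→c C: +{c}
  A via A→d S: +{d}
  B via B→a B: +{a}
  B via B→b a: +{b}
  C via C→A: +{b,c,d}
  C via C→a b: +{a}
  S via S→a A: +{a}
  S via S→c B: +{c}
  S: {a,c}  A: {b,c,d}  B: {a,b}  C: {a,b,c,d}
iter 2: (stable)
  S: {a,c}  A: {b,c,d}  B: {a,b}  C: {a,b,c,d}

FIRST(S) = ["a", "c"]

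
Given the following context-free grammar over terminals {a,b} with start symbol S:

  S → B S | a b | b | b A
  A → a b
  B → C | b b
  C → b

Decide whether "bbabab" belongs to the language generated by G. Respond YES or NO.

Convert to CNF:
  S -> B S | T0 T1 | T1 A | b
  A -> T0 T1
  B -> T1 T1 | b
  C -> b
  T0 -> a
  T1 -> b

Fill CYK table bottom-up:
  cell(0,0) b: {B,C,S,T1}  orig:{B,C,S}
  cell(1,1) b: {B,C,S,T1}  orig:{B,C,S}
  cell(2,2) a: {T0}  orig:{}
  cell(3,3) b: {B,C,S,T1}  orig:{B,C,S}
  cell(4,4) a: {T0}  orig:{}
  cell(5,5) b: {B,C,S,T1}  orig:{B,C,S}
  cell(0,1) bb: {B,S}
  cell(1,2) ba: ∅
  cell(2,3) ab: {A,S}
  cell(3,4) ba: ∅
  cell(4,5) ab: {A,S}
  cell(0,2) bba: ∅
  cell(1,3) bab: {S}
  cell(2,4) aba: ∅
  cell(3,5) bab: {S}
  cell(0,3) bbab: {S}
  cell(1,4) baba: ∅
  cell(2,5) abab: ∅
  cell(0,4) bbaba: ∅
  cell(1,5) babab: ∅
  cell(0,5) bbabab: ∅

S ∉ T[0,5] ⇒ NO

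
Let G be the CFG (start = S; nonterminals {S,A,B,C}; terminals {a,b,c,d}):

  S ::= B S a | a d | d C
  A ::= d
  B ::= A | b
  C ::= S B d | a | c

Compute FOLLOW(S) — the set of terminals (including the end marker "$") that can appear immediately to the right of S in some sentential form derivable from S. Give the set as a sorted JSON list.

FIRST iteration:
pass 1:
  A via A→d: +{d}
  B via B→A: +{d}
  B via B→b: +{b}
  C via C→a: +{a}
  C via C→c: +{c}
  S via S→B S a: +{b,d}
  S via S→a d: +{a}
  FIRST[S]={a,b,d}  FIRST[A]={d}  FIRST[B]={b,d}  FIRST[C]={a,c}
pass 2:
  C via C→S B d: +{b,d}
  FIRST[S]={a,b,d}  FIRST[A]={d}  FIRST[B]={b,d}  FIRST[C]={a,b,c,d}
pass 3: — fixpoint
  FIRST[S]={a,b,d}  FIRST[A]={d}  FIRST[B]={b,d}  FIRST[C]={a,b,c,d}

Compute FOLLOW by fixpoint:
FOLLOW(S) := {$}
round 1:
  C→S B d: FOLLOW(S) ⊇ FIRST(B) = {b,d}; new: +{b,d}
  C→S B d: FOLLOW(B) ⊇ FIRST(d) = {d}; new: +{d}
  S→B S a: FOLLOW(B) ⊇ FIRST(S) = {a,b,d}; new: +{a,b}
  S→B S a: FOLLOW(S) ⊇ FIRST(a) = {a}; new: +{a}
  S→d C: FOLLOW(C) ⊇ FOLLOW(S) ⊇ {$,a,b,d}; new: +{$,a,b,d}
  FOLLOW(S)={$,a,b,d}  FOLLOW(A)={}  FOLLOW(B)={a,b,d}  FOLLOW(C)={$,a,b,d}
round 2:
  B→A: FOLLOW(A) ⊇ FOLLOW(B) ⊇ {a,b,d}; new: +{a,b,d}
  FOLLOW(S)={$,a,b,d}  FOLLOW(A)={a,b,d}  FOLLOW(B)={a,b,d}  FOLLOW(C)={$,a,b,d}
round 3: (no change)
  FOLLOW(S)={$,a,b,d}  FOLLOW(A)={a,b,d}  FOLLOW(B)={a,b,d}  FOLLOW(C)={$,a,b,d}

FOLLOW(S) = ["$", "a", "b", "d"]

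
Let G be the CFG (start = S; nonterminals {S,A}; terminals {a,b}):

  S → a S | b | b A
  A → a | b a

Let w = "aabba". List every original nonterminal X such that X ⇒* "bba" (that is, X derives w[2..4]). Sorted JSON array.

Convert to CNF:
  S -> T0 A | T1 S | b
  A -> T0 T1 | a
  T0 -> b
  T1 -> a

Fill CYK table bottom-up, restricted to cells inside w[2..4]:
  cell(2,2) b: {S,T0}  orig:{S}
  cell(3,3) b: {S,T0}  orig:{S}
  cell(4,4) a: {A,T1}  orig:{A}
  cell(2,3) bb: ∅
  cell(3,4) ba: {A,S}
  cell(2,4) bba: {S}

Original NTs in T[2,4] deriving "bba": ["S"]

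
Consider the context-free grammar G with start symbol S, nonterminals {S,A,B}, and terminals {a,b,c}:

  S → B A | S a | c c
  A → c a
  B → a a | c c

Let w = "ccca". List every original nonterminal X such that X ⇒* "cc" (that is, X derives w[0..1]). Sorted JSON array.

Convert to CNF:
  S -> B A | S T1 | T0 T0
  A -> T0 T1
  B -> T0 T0 | T1 T1
  T0 -> c
  T1 -> a

CYK table (by increasing span) — only the sub-triangle for w[0..1]:
  [0..0]={T0}  "c"  orig:{}
  [1..1]={T0}  "c"  orig:{}
  [0..1]={B,S}  "cc"

Original NTs in T[0,1] deriving "cc": ["B", "S"]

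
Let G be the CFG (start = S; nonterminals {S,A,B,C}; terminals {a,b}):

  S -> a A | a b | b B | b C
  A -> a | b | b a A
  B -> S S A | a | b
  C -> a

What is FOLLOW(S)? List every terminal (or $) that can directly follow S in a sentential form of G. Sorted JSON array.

FIRST sets, iterate to fixpoint:
iter 1:
  A via A→a: +{a}
  A via A→b: +{b}
  B via B→a: +{a}
  B via B→b: +{b}
  C via C→a: +{a}
  S via S→a A: +{a}
  S via S→b B: +{b}
  S: {a,b}  A: {a,b}  B: {a,b}  C: {a}
iter 2: — fixpoint
  S: {a,b}  A: {a,b}  B: {a,b}  C: {a}

FOLLOW sets:
initialize: $ ∈ FOLLOW(S)
iter 1:
  B→S S A: FOLLOW(S) ⊇ FIRST(S) = {a,b}; new: +{a,b}
  S→a A: FOLLOW(A) ⊇ FOLLOW(S) ⊇ {$,a,b}; new: +{$,a,b}
  S→b B: FOLLOW(B) ⊇ FOLLOW(S) ⊇ {$,a,b}; new: +{$,a,b}
  S→b C: FOLLOW(C) ⊇ FOLLOW(S) ⊇ {$,a,b}; new: +{$,a,b}
  S: {$,a,b}  A: {$,a,b}  B: {$,a,b}  C: {$,a,b}
iter 2: — fixpoint
  S: {$,a,b}  A: {$,a,b}  B: {$,a,b}  C: {$,a,b}

FOLLOW(S) = ["$", "a", "b"]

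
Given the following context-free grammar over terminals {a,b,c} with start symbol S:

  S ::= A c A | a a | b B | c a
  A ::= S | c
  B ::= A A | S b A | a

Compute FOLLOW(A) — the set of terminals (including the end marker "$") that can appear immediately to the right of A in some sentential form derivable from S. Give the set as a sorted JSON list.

FIRST iteration:
[1]
  A via A→c: +{c}
  B via B→A A: +{c}
  B via B→a: +{a}
  S via S→A c A: +{c}
  S via S→a a: +{a}
  S via S→b B: +{b}
  FIRST(S)={a,b,c}  FIRST(A)={c}  FIRST(B)={a,c}
[2]
  A via A→S: +{a,b}
  B via B→A A: +{b}
  FIRST(S)={a,b,c}  FIRST(A)={a,b,c}  FIRST(B)={a,b,c}
[3] — fixpoint
  FIRST(S)={a,b,c}  FIRST(A)={a,b,c}  FIRST(B)={a,b,c}

FOLLOW iteration:
initialize: $ ∈ FOLLOW(S)
round 1:
  B→A A: FOLLOW(A) ⊇ FIRST(A) = {a,b,c}; new: +{a,b,c}
  B→S b A: FOLLOW(S) ⊇ FIRST(b) = {b}; new: +{b}
  S→A c A: FOLLOW(A) ⊇ FOLLOW(S) ⊇ {$,b}; new: +{$}
  S→b B: FOLLOW(B) ⊇ FOLLOW(S) ⊇ {$,b}; new: +{$,b}
  FOLLOW[S]={$,b}  FOLLOW[A]={$,a,b,c}  FOLLOW[B]={$,b}
round 2:
  A→S: FOLLOW(S) ⊇ FOLLOW(A) ⊇ {$,a,b,c}; new: +{a,c}
  S→b B: FOLLOW(B) ⊇ FOLLOW(S) ⊇ {$,a,b,c}; new: +{a,c}
  FOLLOW[S]={$,a,b,c}  FOLLOW[A]={$,a,b,c}  FOLLOW[B]={$,a,b,c}
round 3: — fixpoint
  FOLLOW[S]={$,a,b,c}  FOLLOW[A]={$,a,b,c}  FOLLOW[B]={$,a,b,c}

FOLLOW(A) = ["$", "a", "b", "c"]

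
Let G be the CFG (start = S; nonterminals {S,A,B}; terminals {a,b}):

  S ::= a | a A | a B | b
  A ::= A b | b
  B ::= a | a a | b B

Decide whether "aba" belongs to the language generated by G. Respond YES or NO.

CNF form of G:
  S -> T1 A | T1 B | a | b
  A -> A T0 | b
  B -> T0 B | T1 T1 | a
  T0 -> b
  T1 -> a

CYK table (by increasing span):
  T[0,0] 'a' = {B,S,T1}  orig:{B,S}
  T[1,1] 'b' = {A,S,T0}  orig:{A,S}
  T[2,2] 'a' = {B,S,T1}  orig:{B,S}
  T[0,1] 'ab' = {S}
  T[1,2] 'ba' = {B}
  T[0,2] 'aba' = {S}

S ∈ T[0,2] ⇒ YES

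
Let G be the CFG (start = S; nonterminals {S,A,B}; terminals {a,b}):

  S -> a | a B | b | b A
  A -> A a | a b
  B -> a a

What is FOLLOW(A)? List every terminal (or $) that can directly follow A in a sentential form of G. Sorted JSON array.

FIRST iteration:
round 1:
  A via A→a b: +{a}
  B via B→a a: +{a}
  S via S→a: +{a}
  S via S→b: +{b}
  S: {a,b}  A: {a}  B: {a}
round 2: done
  S: {a,b}  A: {a}  B: {a}

Compute FOLLOW by fixpoint:
initialize: $ ∈ FOLLOW(S)
pass 1:
  A→A a: FOLLOW(A) ⊇ FIRST(a) = {a}; new: +{a}
  S→a B: FOLLOW(B) ⊇ FOLLOW(S) ⊇ {$}; new: +{$}
  S→b A: FOLLOW(A) ⊇ FOLLOW(S) ⊇ {$}; new: +{$}
  S: {$}  A: {$,a}  B: {$}
pass 2: (stable)
  S: {$}  A: {$,a}  B: {$}

FOLLOW(A) = ["$", "a"]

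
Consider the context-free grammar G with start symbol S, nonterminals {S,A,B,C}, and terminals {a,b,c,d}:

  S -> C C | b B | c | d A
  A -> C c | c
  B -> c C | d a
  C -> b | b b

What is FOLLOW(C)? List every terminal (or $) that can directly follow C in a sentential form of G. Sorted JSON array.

Compute FIRST by fixpoint:
round 1:
  A via A→c: +{c}
  B via B→c C: +{c}
  B via B→d a: +{d}
  C via C→b: +{b}
  S via S→C C: +{b}
  S via S→c: +{c}
  S via S→d A: +{d}
  FIRST(S)={b,c,d}  FIRST(A)={c}  FIRST(B)={c,d}  FIRST(C)={b}
round 2:
  A via A→C c: +{b}
  FIRST(S)={b,c,d}  FIRST(A)={b,c}  FIRST(B)={c,d}  FIRST(C)={b}
round 3: (no change)
  FIRST(S)={b,c,d}  FIRST(A)={b,c}  FIRST(B)={c,d}  FIRST(C)={b}

Compute FOLLOW by fixpoint:
seed FOLLOW(S) with $
[1]
  A→C c: FOLLOW(C) ⊇ FIRST(c) = {c}; new: +{c}
  S→C C: FOLLOW(C) ⊇ FIRST(C) = {b}; new: +{b}
  S→C C: FOLLOW(C) ⊇ FOLLOW(S) ⊇ {$}; new: +{$}
  S→b B: FOLLOW(B) ⊇ FOLLOW(S) ⊇ {$}; new: +{$}
  S→d A: FOLLOW(A) ⊇ FOLLOW(S) ⊇ {$}; new: +{$}
  FOLLOW(S)={$}  FOLLOW(A)={$}  FOLLOW(B)={$}  FOLLOW(C)={$,b,c}
[2] (no change)
  FOLLOW(S)={$}  FOLLOW(A)={$}  FOLLOW(B)={$}  FOLLOW(C)={$,b,c}

FOLLOW(C) = ["$", "b", "c"]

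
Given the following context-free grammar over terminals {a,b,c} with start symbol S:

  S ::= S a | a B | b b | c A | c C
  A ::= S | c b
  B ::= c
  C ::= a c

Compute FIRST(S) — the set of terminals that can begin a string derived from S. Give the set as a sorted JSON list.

Compute FIRST by fixpoint:
round 1:
  A via A→c b: +{c}
  B via B→c: +{c}
  C via C→a c: +{a}
  S via S→a B: +{a}
  S via S→b b: +{b}
  S via S→c A: +{c}
  S: {a,b,c}  A: {c}  B: {c}  C: {a}
round 2:
  A via A→S: +{a,b}
  S: {a,b,c}  A: {a,b,c}  B: {c}  C: {a}
round 3: (stable)
  S: {a,b,c}  A: {a,b,c}  B: {c}  C: {a}

FIRST(S) = ["a", "b", "c"]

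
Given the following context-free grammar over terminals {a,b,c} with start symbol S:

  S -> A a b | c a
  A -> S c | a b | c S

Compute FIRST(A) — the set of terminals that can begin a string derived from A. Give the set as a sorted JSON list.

Compute FIRST by fixpoint:
iter 1:
  A via A→a b: +{a}
  A via A→c S: +{c}
  S via S→A a b: +{a,c}
  FIRST(S)={a,c}  FIRST(A)={a,c}
iter 2: (no change)
  FIRST(S)={a,c}  FIRST(A)={a,c}

FIRST(A) = ["a", "c"]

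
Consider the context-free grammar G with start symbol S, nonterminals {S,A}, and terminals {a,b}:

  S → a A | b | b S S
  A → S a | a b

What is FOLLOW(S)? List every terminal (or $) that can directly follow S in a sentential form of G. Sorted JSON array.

FIRST iteration:
pass 1:
  A via A→a b: +{a}
  S via S→a A: +{a}
  S via S→b: +{b}
  FIRST(S)={a,b}  FIRST(A)={a}
pass 2:
  A via A→S a: +{b}
  FIRST(S)={a,b}  FIRST(A)={a,b}
pass 3: done
  FIRST(S)={a,b}  FIRST(A)={a,b}

Compute FOLLOW by fixpoint:
initialize: $ ∈ FOLLOW(S)
round 1:
  A→S a: FOLLOW(S) ⊇ FIRST(a) = {a}; new: +{a}
  S→a A: FOLLOW(A) ⊇ FOLLOW(S) ⊇ {$,a}; new: +{$,a}
  S→b S S: FOLLOW(S) ⊇ FIRST(S) = {a,b}; new: +{b}
  FOLLOW[S]={$,a,b}  FOLLOW[A]={$,a}
round 2:
  S→a A: FOLLOW(A) ⊇ FOLLOW(S) ⊇ {$,a,b}; new: +{b}
  FOLLOW[S]={$,a,b}  FOLLOW[A]={$,a,b}
round 3: (stable)
  FOLLOW[S]={$,a,b}  FOLLOW[A]={$,a,b}

FOLLOW(S) = ["$", "a", "b"]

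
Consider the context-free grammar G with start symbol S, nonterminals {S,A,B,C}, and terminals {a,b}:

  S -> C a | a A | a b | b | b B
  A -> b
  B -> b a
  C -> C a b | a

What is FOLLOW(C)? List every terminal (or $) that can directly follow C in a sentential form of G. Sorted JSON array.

FIRST sets, iterate to fixpoint:
pass 1:
  A via A→b: +{b}
  B via B→b a: +{b}
  C via C→a: +{a}
  S via S→C a: +{a}
  S via S→b: +{b}
  S: {a,b}  A: {b}  B: {b}  C: {a}
pass 2: done
  S: {a,b}  A: {b}  B: {b}  C: {a}

FOLLOW sets:
seed FOLLOW(S) with $
pass 1:
  C→C a b: FOLLOW(C) ⊇ FIRST(a) = {a}; new: +{a}
  S→a A: FOLLOW(A) ⊇ FOLLOW(S) ⊇ {$}; new: +{$}
  S→b B: FOLLOW(B) ⊇ FOLLOW(S) ⊇ {$}; new: +{$}
  FOLLOW[S]={$}  FOLLOW[A]={$}  FOLLOW[B]={$}  FOLLOW[C]={a}
pass 2: — fixpoint
  FOLLOW[S]={$}  FOLLOW[A]={$}  FOLLOW[B]={$}  FOLLOW[C]={a}

FOLLOW(C) = ["a"]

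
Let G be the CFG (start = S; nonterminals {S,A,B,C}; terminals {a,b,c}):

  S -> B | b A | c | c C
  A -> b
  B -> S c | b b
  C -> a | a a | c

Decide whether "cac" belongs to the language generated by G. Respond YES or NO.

CNF form of G:
  S -> S T0 | T0 C | T1 A | T1 T1 | c
  A -> b
  B -> S T0 | T1 T1
  C -> T2 T2 | a | c
  T0 -> c
  T1 -> b
  T2 -> a

Fill CYK table bottom-up:
  [0..0]={C,S,T0}  "c"  orig:{C,S}
  [1..1]={C,T2}  "a"  orig:{C}
  [2..2]={C,S,T0}  "c"  orig:{C,S}
  [0..1]={S}  "ca"
  [1..2]=∅  "ac"
  [0..2]={B,S}  "cac"

S ∈ T[0,2] ⇒ YES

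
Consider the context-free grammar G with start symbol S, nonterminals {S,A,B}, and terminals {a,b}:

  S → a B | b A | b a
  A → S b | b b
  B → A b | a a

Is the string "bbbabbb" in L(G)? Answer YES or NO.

CNF form of G:
  S -> T0 A | T0 T1 | T1 B
  A -> S T0 | T0 T0
  B -> A T0 | T1 T1
  T0 -> b
  T1 -> a

Fill CYK table bottom-up:
  cell(0,0) b: {T0}  orig:{}
  cell(1,1) b: {T0}  orig:{}
  cell(2,2) b: {T0}  orig:{}
  cell(3,3) a: {T1}  orig:{}
  cell(4,4) b: {T0}  orig:{}
  cell(5,5) b: {T0}  orig:{}
  cell(6,6) b: {T0}  orig:{}
  cell(0,1) bb: {A}
  cell(1,2) bb: {A}
  cell(2,3) ba: {S}
  cell(3,4) ab: ∅
  cell(4,5) bb: {A}
  cell(5,6) bb: {A}
  cell(0,2) bbb: {B,S}
  cell(1,3) bba: ∅
  cell(2,4) bab: {A}
  cell(3,5) abb: ∅
  cell(4,6) bbb: {B,S}
  cell(0,3) bbba: ∅
  cell(1,4) bbab: {S}
  cell(2,5) babb: {B}
  cell(3,6) abbb: {S}
  cell(0,4) bbbab: ∅
  cell(1,5) bbabb: {A}
  cell(2,6) babbb: ∅
  cell(0,5) bbbabb: {S}
  cell(1,6) bbabbb: {B}
  cell(0,6) bbbabbb: {A}

S ∉ T[0,6] ⇒ NO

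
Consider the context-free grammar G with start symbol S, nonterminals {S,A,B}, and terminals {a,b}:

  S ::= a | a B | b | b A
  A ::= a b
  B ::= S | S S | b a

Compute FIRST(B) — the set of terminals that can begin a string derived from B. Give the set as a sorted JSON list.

Compute FIRST by fixpoint:
iter 1:
  A via A→a b: +{a}
  B via B→b a: +{b}
  S via S→a: +{a}
  S via S→b: +{b}
  S: {a,b}  A: {a}  B: {b}
iter 2:
  B via B→S: +{a}
  S: {a,b}  A: {a}  B: {a,b}
iter 3: done
  S: {a,b}  A: {a}  B: {a,b}

FIRST(B) = ["a", "b"]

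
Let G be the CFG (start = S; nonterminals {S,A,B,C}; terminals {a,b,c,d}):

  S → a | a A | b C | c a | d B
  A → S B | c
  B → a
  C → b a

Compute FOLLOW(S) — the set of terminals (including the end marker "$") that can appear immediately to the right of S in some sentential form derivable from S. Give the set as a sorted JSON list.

FIRST sets, iterate to fixpoint:
[1]
  A via A→c: +{c}
  B via B→a: +{a}
  C via C→b a: +{b}
  S via S→a: +{a}
  S via S→b C: +{b}
  S via S→c a: +{c}
  S via S→d B: +{d}
  FIRST(S)={a,b,c,d}  FIRST(A)={c}  FIRST(B)={a}  FIRST(C)={b}
[2]
  A via A→S B: +{a,b,d}
  FIRST(S)={a,b,c,d}  FIRST(A)={a,b,c,d}  FIRST(B)={a}  FIRST(C)={b}
[3] — fixpoint
  FIRST(S)={a,b,c,d}  FIRST(A)={a,b,c,d}  FIRST(B)={a}  FIRST(C)={b}

Compute FOLLOW by fixpoint:
seed FOLLOW(S) with $
pass 1:
  A→S B: FOLLOW(S) ⊇ FIRST(B) = {a}; new: +{a}
  S→a A: FOLLOW(A) ⊇ FOLLOW(S) ⊇ {$,a}; new: +{$,a}
  S→b C: FOLLOW(C) ⊇ FOLLOW(S) ⊇ {$,a}; new: +{$,a}
  S→d B: FOLLOW(B) ⊇ FOLLOW(S) ⊇ {$,a}; new: +{$,a}
  FOLLOW(S)={$,a}  FOLLOW(A)={$,a}  FOLLOW(B)={$,a}  FOLLOW(C)={$,a}
pass 2: done
  FOLLOW(S)={$,a}  FOLLOW(A)={$,a}  FOLLOW(B)={$,a}  FOLLOW(C)={$,a}

FOLLOW(S) = ["$", "a"]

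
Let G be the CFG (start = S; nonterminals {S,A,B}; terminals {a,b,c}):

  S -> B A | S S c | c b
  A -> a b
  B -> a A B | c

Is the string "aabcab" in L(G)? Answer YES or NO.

Convert to CNF:
  S -> B A | S X4 | T2 T1
  A -> T0 T1
  B -> T0 X3 | c
  T0 -> a
  T1 -> b
  T2 -> c
  X3 -> A B
  X4 -> S T2

CYK table (by increasing span):
  T[0,0] 'a' = {T0}  orig:{}
  T[1,1] 'a' = {T0}  orig:{}
  T[2,2] 'b' = {T1}  orig:{}
  T[3,3] 'c' = {B,T2}  orig:{B}
  T[4,4] 'a' = {T0}  orig:{}
  T[5,5] 'b' = {T1}  orig:{}
  T[0,1] 'aa' = ∅
  T[1,2] 'ab' = {A}
  T[2,3] 'bc' = ∅
  T[3,4] 'ca' = ∅
  T[4,5] 'ab' = {A}
  T[0,2] 'aab' = ∅
  T[1,3] 'abc' = {X3}  orig:{}
  T[2,4] 'bca' = ∅
  T[3,5] 'cab' = {S}
  T[0,3] 'aabc' = {B}
  T[1,4] 'abca' = ∅
  T[2,5] 'bcab' = ∅
  T[0,4] 'aabca' = ∅
  T[1,5] 'abcab' = ∅
  T[0,5] 'aabcab' = {S}

S ∈ T[0,5] ⇒ YES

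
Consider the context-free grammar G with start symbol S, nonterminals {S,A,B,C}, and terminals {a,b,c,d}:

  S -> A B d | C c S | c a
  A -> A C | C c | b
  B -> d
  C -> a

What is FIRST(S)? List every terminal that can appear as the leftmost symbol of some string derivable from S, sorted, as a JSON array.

Compute FIRST by fixpoint:
iter 1:
  A via A→b: +{b}
  B via B→d: +{d}
  C via C→a: +{a}
  S via S→A B d: +{b}
  S via S→C c S: +{a}
  S via S→c a: +{c}
  FIRST[S]={a,b,c}  FIRST[A]={b}  FIRST[B]={d}  FIRST[C]={a}
iter 2:
  A via A→C c: +{a}
  FIRST[S]={a,b,c}  FIRST[A]={a,b}  FIRST[B]={d}  FIRST[C]={a}
iter 3: (no change)
  FIRST[S]={a,b,c}  FIRST[A]={a,b}  FIRST[B]={d}  FIRST[C]={a}

FIRST(S) = ["a", "b", "c"]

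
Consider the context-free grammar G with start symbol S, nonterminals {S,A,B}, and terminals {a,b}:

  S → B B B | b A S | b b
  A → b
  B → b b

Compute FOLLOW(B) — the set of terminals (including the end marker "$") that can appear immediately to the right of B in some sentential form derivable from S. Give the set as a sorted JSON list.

FIRST sets, iterate to fixpoint:
round 1:
  A via A→b: +{b}
  B via B→b b: +{b}
  S via S→B B B: +{b}
  S: {b}  A: {b}  B: {b}
round 2: done
  S: {b}  A: {b}  B: {b}

FOLLOW iteration:
initialize: $ ∈ FOLLOW(S)
round 1:
  S→B B B: FOLLOW(B) ⊇ FIRST(B) = {b}; new: +{b}
  S→B B B: FOLLOW(B) ⊇ FOLLOW(S) ⊇ {$}; new: +{$}
  S→b A S: FOLLOW(A) ⊇ FIRST(S) = {b}; new: +{b}
  FOLLOW(S)={$}  FOLLOW(A)={b}  FOLLOW(B)={$,b}
round 2: (no change)
  FOLLOW(S)={$}  FOLLOW(A)={b}  FOLLOW(B)={$,b}

FOLLOW(B) = ["$", "b"]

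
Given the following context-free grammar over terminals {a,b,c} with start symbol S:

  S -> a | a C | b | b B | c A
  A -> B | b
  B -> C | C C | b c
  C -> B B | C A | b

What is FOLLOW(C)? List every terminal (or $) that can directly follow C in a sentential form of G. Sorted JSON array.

FIRST sets, iterate to fixpoint:
pass 1:
  A via A→b: +{b}
  B via B→b c: +{b}
  C via C→B B: +{b}
  S via S→a: +{a}
  S via S→b: +{b}
  S via S→c A: +{c}
  FIRST[S]={a,b,c}  FIRST[A]={b}  FIRST[B]={b}  FIRST[C]={b}
pass 2: — fixpoint
  FIRST[S]={a,b,c}  FIRST[A]={b}  FIRST[B]={b}  FIRST[C]={b}

FOLLOW iteration:
seed FOLLOW(S) with $
iter 1:
  B→C C: FOLLOW(C) ⊇ FIRST(C) = {b}; new: +{b}
  C→B B: FOLLOW(B) ⊇ FIRST(B) = {b}; new: +{b}
  C→C A: FOLLOW(A) ⊇ FOLLOW(C) ⊇ {b}; new: +{b}
  S→a C: FOLLOW(C) ⊇ FOLLOW(S) ⊇ {$}; new: +{$}
  S→b B: FOLLOW(B) ⊇ FOLLOW(S) ⊇ {$}; new: +{$}
  S→c A: FOLLOW(A) ⊇ FOLLOW(S) ⊇ {$}; new: +{$}
  FOLLOW(S)={$}  FOLLOW(A)={$,b}  FOLLOW(B)={$,b}  FOLLOW(C)={$,b}
iter 2: — fixpoint
  FOLLOW(S)={$}  FOLLOW(A)={$,b}  FOLLOW(B)={$,b}  FOLLOW(C)={$,b}

FOLLOW(C) = ["$", "b"]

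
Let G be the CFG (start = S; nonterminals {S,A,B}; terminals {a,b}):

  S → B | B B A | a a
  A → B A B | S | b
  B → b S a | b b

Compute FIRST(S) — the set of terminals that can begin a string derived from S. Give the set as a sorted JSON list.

FIRST iteration:
[1]
  A via A→b: +{b}
  B via B→b S a: +{b}
  S via S→B: +{b}
  S via S→a a: +{a}
  S: {a,b}  A: {b}  B: {b}
[2]
  A via A→S: +{a}
  S: {a,b}  A: {a,b}  B: {b}
[3] — fixpoint
  S: {a,b}  A: {a,b}  B: {b}

FIRST(S) = ["a", "b"]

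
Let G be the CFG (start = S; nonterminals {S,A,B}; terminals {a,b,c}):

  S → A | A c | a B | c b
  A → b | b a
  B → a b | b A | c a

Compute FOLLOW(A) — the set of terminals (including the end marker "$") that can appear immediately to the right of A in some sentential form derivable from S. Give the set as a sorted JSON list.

Compute FIRST by fixpoint:
iter 1:
  A via A→b: +{b}
  B via B→a b: +{a}
  B via B→b A: +{b}
  B via B→c a: +{c}
  S via S→A: +{b}
  S via S→a B: +{a}
  S via S→c b: +{c}
  FIRST(S)={a,b,c}  FIRST(A)={b}  FIRST(B)={a,b,c}
iter 2: — fixpoint
  FIRST(S)={a,b,c}  FIRST(A)={b}  FIRST(B)={a,b,c}

FOLLOW iteration:
initialize: $ ∈ FOLLOW(S)
[1]
  S→A: FOLLOW(A) ⊇ FOLLOW(S) ⊇ {$}; new: +{$}
  S→A c: FOLLOW(A) ⊇ FIRST(c) = {c}; new: +{c}
  S→a B: FOLLOW(B) ⊇ FOLLOW(S) ⊇ {$}; new: +{$}
  FOLLOW(S)={$}  FOLLOW(A)={$,c}  FOLLOW(B)={$}
[2] done
  FOLLOW(S)={$}  FOLLOW(A)={$,c}  FOLLOW(B)={$}

FOLLOW(A) = ["$", "c"]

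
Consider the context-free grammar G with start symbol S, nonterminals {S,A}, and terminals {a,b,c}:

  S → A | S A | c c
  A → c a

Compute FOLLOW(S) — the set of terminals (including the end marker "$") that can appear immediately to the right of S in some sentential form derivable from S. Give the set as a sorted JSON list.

FIRST iteration:
[1]
  A via A→c a: +{c}
  S via S→A: +{c}
  FIRST(S)={c}  FIRST(A)={c}
[2] done
  FIRST(S)={c}  FIRST(A)={c}

FOLLOW sets:
initialize: $ ∈ FOLLOW(S)
iter 1:
  S→A: FOLLOW(A) ⊇ FOLLOW(S) ⊇ {$}; new: +{$}
  S→S A: FOLLOW(S) ⊇ FIRST(A) = {c}; new: +{c}
  S→S A: FOLLOW(A) ⊇ FOLLOW(S) ⊇ {$,c}; new: +{c}
  S: {$,c}  A: {$,c}
iter 2: (stable)
  S: {$,c}  A: {$,c}

FOLLOW(S) = ["$", "c"]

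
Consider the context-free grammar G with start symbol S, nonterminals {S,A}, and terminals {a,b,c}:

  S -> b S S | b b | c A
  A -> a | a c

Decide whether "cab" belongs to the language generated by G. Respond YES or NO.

CNF form of G:
  S -> T1 A | T2 T2 | T2 X3
  A -> T0 T1 | a
  T0 -> a
  T1 -> c
  T2 -> b
  X3 -> S S

CYK fill:
  T[0,0] 'c' = {T1}  orig:{}
  T[1,1] 'a' = {A,T0}  orig:{A}
  T[2,2] 'b' = {T2}  orig:{}
  T[0,1] 'ca' = {S}
  T[1,2] 'ab' = ∅
  T[0,2] 'cab' = ∅

S ∉ T[0,2] ⇒ NO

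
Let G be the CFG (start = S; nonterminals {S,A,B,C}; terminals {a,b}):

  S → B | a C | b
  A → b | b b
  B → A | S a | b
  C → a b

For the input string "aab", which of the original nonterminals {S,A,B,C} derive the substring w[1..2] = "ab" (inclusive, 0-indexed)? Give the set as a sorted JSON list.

Convert to CNF:
  S -> S T1 | T0 T0 | T1 C | b
  A -> T0 T0 | b
  B -> S T1 | T0 T0 | b
  C -> T1 T0
  T0 -> b
  T1 -> a

CYK fill — only the sub-triangle for w[1..2]:
  T[1,1] 'a' = {T1}  orig:{}
  T[2,2] 'b' = {A,B,S,T0}  orig:{A,B,S}
  T[1,2] 'ab' = {C}

Original NTs in T[1,2] deriving "ab": ["C"]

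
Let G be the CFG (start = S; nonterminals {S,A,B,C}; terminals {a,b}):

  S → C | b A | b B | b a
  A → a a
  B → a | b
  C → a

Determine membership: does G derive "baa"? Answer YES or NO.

Convert to CNF:
  S -> T1 A | T1 B | T1 T0 | a
  A -> T0 T0
  B -> a | b
  C -> a
  T0 -> a
  T1 -> b

CYK table (by increasing span):
  cell(0,0) b: {B,T1}  orig:{B}
  cell(1,1) a: {B,C,S,T0}  orig:{B,C,S}
  cell(2,2) a: {B,C,S,T0}  orig:{B,C,S}
  cell(0,1) ba: {S}
  cell(1,2) aa: {A}
  cell(0,2) baa: {S}

S ∈ T[0,2] ⇒ YES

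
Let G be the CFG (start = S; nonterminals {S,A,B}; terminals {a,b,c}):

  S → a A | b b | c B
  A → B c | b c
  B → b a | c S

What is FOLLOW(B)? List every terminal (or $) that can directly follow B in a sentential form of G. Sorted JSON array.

FIRST sets, iterate to fixpoint:
[1]
  A via A→b c: +{b}
  B via B→b a: +{b}
  B via B→c S: +{c}
  S via S→a A: +{a}
  S via S→b b: +{b}
  S via S→c B: +{c}
  FIRST[S]={a,b,c}  FIRST[A]={b}  FIRST[B]={b,c}
[2]
  A via A→B c: +{c}
  FIRST[S]={a,b,c}  FIRST[A]={b,c}  FIRST[B]={b,c}
[3] — fixpoint
  FIRST[S]={a,b,c}  FIRST[A]={b,c}  FIRST[B]={b,c}

FOLLOW iteration:
initialize: $ ∈ FOLLOW(S)
iter 1:
  A→B c: FOLLOW(B) ⊇ FIRST(c) = {c}; new: +{c}
  B→c S: FOLLOW(S) ⊇ FOLLOW(B) ⊇ {c}; new: +{c}
  S→a A: FOLLOW(A) ⊇ FOLLOW(S) ⊇ {$,c}; new: +{$,c}
  S→c B: FOLLOW(B) ⊇ FOLLOW(S) ⊇ {$,c}; new: +{$}
  FOLLOW[S]={$,c}  FOLLOW[A]={$,c}  FOLLOW[B]={$,c}
iter 2: (no change)
  FOLLOW[S]={$,c}  FOLLOW[A]={$,c}  FOLLOW[B]={$,c}

FOLLOW(B) = ["$", "c"]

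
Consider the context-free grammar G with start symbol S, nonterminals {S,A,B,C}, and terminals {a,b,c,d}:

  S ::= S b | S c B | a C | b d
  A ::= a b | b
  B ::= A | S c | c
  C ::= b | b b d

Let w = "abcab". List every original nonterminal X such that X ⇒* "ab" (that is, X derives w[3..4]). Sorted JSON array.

CNF form of G:
  S -> S T1 | S X5 | T0 C | T1 T3
  A -> T0 T1 | b
  B -> S T2 | T0 T1 | b | c
  C -> T1 X4 | b
  T0 -> a
  T1 -> b
  T2 -> c
  T3 -> d
  X4 -> T1 T3
  X5 -> T2 B

Fill CYK table bottom-up, restricted to cells inside w[3..4]:
  [3..3]={T0}  "a"  orig:{}
  [4..4]={A,B,C,T1}  "b"  orig:{A,B,C}
  [3..4]={A,B,S}  "ab"

Original NTs in T[3,4] deriving "ab": ["A", "B", "S"]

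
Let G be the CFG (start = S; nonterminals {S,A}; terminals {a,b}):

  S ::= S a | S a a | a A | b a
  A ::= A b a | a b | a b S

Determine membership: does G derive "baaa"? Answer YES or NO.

CNF form of G:
  S -> S T1 | S X4 | T0 T1 | T1 A
  A -> A X2 | T1 T0 | T1 X3
  T0 -> b
  T1 -> a
  X2 -> T0 T1
  X3 -> T0 S
  X4 -> T1 T1

CYK table (by increasing span):
  cell(0,0) b: {T0}  orig:{}
  cell(1,1) a: {T1}  orig:{}
  cell(2,2) a: {T1}  orig:{}
  cell(3,3) a: {T1}  orig:{}
  cell(0,1) ba: {S,X2}  orig:{S}
  cell(1,2) aa: {X4}  orig:{}
  cell(2,3) aa: {X4}  orig:{}
  cell(0,2) baa: {S}
  cell(1,3) aaa: ∅
  cell(0,3) baaa: {S}

S ∈ T[0,3] ⇒ YES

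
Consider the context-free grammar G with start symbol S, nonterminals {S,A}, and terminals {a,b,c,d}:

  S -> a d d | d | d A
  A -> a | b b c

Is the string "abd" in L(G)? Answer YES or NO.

Convert to CNF:
  S -> T2 X5 | T3 A | d
  A -> T0 X4 | a
  T0 -> b
  T1 -> c
  T2 -> a
  T3 -> d
  X4 -> T0 T1
  X5 -> T3 T3

Fill CYK table bottom-up:
  cell(0,0) a: {A,T2}  orig:{A}
  cell(1,1) b: {T0}  orig:{}
  cell(2,2) d: {S,T3}  orig:{S}
  cell(0,1) ab: ∅
  cell(1,2) bd: ∅
  cell(0,2) abd: ∅

S ∉ T[0,2] ⇒ NO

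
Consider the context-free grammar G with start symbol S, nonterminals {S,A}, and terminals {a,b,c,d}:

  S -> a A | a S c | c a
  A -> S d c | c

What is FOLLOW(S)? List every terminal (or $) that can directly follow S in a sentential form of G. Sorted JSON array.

FIRST sets, iterate to fixpoint:
iter 1:
  A via A→c: +{c}
  S via S→a A: +{a}
  S via S→c a: +{c}
  S: {a,c}  A: {c}
iter 2:
  A via A→S d c: +{a}
  S: {a,c}  A: {a,c}
iter 3: done
  S: {a,c}  A: {a,c}

FOLLOW sets:
initialize: $ ∈ FOLLOW(S)
iter 1:
  A→S d c: FOLLOW(S) ⊇ FIRST(d) = {d}; new: +{d}
  S→a A: FOLLOW(A) ⊇ FOLLOW(S) ⊇ {$,d}; new: +{$,d}
  S→a S c: FOLLOW(S) ⊇ FIRST(c) = {c}; new: +{c}
  S: {$,c,d}  A: {$,d}
iter 2:
  S→a A: FOLLOW(A) ⊇ FOLLOW(S) ⊇ {$,c,d}; new: +{c}
  S: {$,c,d}  A: {$,c,d}
iter 3: done
  S: {$,c,d}  A: {$,c,d}

FOLLOW(S) = ["$", "c", "d"]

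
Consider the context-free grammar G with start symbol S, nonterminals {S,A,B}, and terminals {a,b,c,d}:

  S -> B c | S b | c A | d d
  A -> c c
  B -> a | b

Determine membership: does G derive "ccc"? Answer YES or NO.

Convert to CNF:
  S -> B T0 | S T1 | T0 A | T2 T2
  A -> T0 T0
  B -> a | b
  T0 -> c
  T1 -> b
  T2 -> d

Fill CYK table bottom-up:
  T[0,0] 'c' = {T0}  orig:{}
  T[1,1] 'c' = {T0}  orig:{}
  T[2,2] 'c' = {T0}  orig:{}
  T[0,1] 'cc' = {A}
  T[1,2] 'cc' = {A}
  T[0,2] 'ccc' = {S}

S ∈ T[0,2] ⇒ YES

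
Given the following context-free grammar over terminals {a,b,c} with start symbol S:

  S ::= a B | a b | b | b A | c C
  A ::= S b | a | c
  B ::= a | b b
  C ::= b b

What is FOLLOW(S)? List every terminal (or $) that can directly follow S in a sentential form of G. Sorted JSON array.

FIRST sets, iterate to fixpoint:
[1]
  A via A→a: +{a}
  A via A→c: +{c}
  B via B→a: +{a}
  B via B→b b: +{b}
  C via C→b b: +{b}
  S via S→a B: +{a}
  S via S→b: +{b}
  S via S→c C: +{c}
  FIRST(S)={a,b,c}  FIRST(A)={a,c}  FIRST(B)={a,b}  FIRST(C)={b}
[2]
  A via A→S b: +{b}
  FIRST(S)={a,b,c}  FIRST(A)={a,b,c}  FIRST(B)={a,b}  FIRST(C)={b}
[3] (stable)
  FIRST(S)={a,b,c}  FIRST(A)={a,b,c}  FIRST(B)={a,b}  FIRST(C)={b}

FOLLOW sets:
seed FOLLOW(S) with $
iter 1:
  A→S b: FOLLOW(S) ⊇ FIRST(b) = {b}; new: +{b}
  S→a B: FOLLOW(B) ⊇ FOLLOW(S) ⊇ {$,b}; new: +{$,b}
  S→b A: FOLLOW(A) ⊇ FOLLOW(S) ⊇ {$,b}; new: +{$,b}
  S→c C: FOLLOW(C) ⊇ FOLLOW(S) ⊇ {$,b}; new: +{$,b}
  S: {$,b}  A: {$,b}  B: {$,b}  C: {$,b}
iter 2: (no change)
  S: {$,b}  A: {$,b}  B: {$,b}  C: {$,b}

FOLLOW(S) = ["$", "b"]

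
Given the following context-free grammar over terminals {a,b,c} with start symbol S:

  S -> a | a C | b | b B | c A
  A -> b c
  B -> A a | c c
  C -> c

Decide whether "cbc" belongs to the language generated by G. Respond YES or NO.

CNF form of G:
  S -> T0 B | T1 A | T2 C | a | b
  A -> T0 T1
  B -> A T2 | T1 T1
  C -> c
  T0 -> b
  T1 -> c
  T2 -> a

CYK fill:
  [0..0]={C,T1}  "c"  orig:{C}
  [1..1]={S,T0}  "b"  orig:{S}
  [2..2]={C,T1}  "c"  orig:{C}
  [0..1]=∅  "cb"
  [1..2]={A}  "bc"
  [0..2]={S}  "cbc"

S ∈ T[0,2] ⇒ YES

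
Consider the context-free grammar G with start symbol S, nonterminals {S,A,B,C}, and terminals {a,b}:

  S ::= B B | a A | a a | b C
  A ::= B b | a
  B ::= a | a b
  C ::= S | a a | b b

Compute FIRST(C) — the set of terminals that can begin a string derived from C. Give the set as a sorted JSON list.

Compute FIRST by fixpoint:
[1]
  A via A→a: +{a}
  B via B→a: +{a}
  C via C→a a: +{a}
  C via C→b b: +{b}
  S via S→B B: +{a}
  S via S→b C: +{b}
  FIRST[S]={a,b}  FIRST[A]={a}  FIRST[B]={a}  FIRST[C]={a,b}
[2] (no change)
  FIRST[S]={a,b}  FIRST[A]={a}  FIRST[B]={a}  FIRST[C]={a,b}

FIRST(C) = ["a", "b"]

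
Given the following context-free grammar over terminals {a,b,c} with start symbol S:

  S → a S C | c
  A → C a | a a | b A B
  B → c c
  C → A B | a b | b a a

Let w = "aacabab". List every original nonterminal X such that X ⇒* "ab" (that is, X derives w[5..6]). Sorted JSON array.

CNF form of G:
  S -> T0 X5 | c
  A -> C T0 | T0 T0 | T1 X3
  B -> T2 T2
  C -> A B | T0 T1 | T1 X4
  T0 -> a
  T1 -> b
  T2 -> c
  X3 -> A B
  X4 -> T0 T0
  X5 -> S C

CYK fill, restricted to cells inside w[5..6]:
  cell(5,5) a: {T0}  orig:{}
  cell(6,6) b: {T1}  orig:{}
  cell(5,6) ab: {C}

Original NTs in T[5,6] deriving "ab": ["C"]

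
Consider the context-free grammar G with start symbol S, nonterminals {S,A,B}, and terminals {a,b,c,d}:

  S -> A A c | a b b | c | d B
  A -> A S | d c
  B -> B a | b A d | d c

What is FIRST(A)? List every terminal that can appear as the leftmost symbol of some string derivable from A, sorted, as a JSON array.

FIRST sets, iterate to fixpoint:
iter 1:
  A via A→d c: +{d}
  B via B→b A d: +{b}
  B via B→d c: +{d}
  S via S→A A c: +{d}
  S via S→a b b: +{a}
  S via S→c: +{c}
  FIRST(S)={a,c,d}  FIRST(A)={d}  FIRST(B)={b,d}
iter 2: done
  FIRST(S)={a,c,d}  FIRST(A)={d}  FIRST(B)={b,d}

FIRST(A) = ["d"]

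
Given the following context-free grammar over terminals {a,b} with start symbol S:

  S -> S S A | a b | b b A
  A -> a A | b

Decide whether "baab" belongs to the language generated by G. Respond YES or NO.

Convert to CNF:
  S -> S X2 | T0 T1 | T1 X3
  A -> T0 A | b
  T0 -> a
  T1 -> b
  X2 -> S A
  X3 -> T1 A

CYK table (by increasing span):
  [0..0]={A,T1}  "b"  orig:{A}
  [1..1]={T0}  "a"  orig:{}
  [2..2]={T0}  "a"  orig:{}
  [3..3]={A,T1}  "b"  orig:{A}
  [0..1]=∅  "ba"
  [1..2]=∅  "aa"
  [2..3]={A,S}  "ab"
  [0..2]=∅  "baa"
  [1..3]={A}  "aab"
  [0..3]={X3}  "baab"  orig:{}

S ∉ T[0,3] ⇒ NO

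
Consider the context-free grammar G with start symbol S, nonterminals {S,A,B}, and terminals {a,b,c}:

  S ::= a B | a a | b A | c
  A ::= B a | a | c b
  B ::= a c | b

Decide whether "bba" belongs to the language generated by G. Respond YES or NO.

Convert to CNF:
  S -> T0 B | T0 T0 | T2 A | c
  A -> B T0 | T1 T2 | a
  B -> T0 T1 | b
  T0 -> a
  T1 -> c
  T2 -> b

CYK table (by increasing span):
  [0..0]={B,T2}  "b"  orig:{B}
  [1..1]={B,T2}  "b"  orig:{B}
  [2..2]={A,T0}  "a"  orig:{A}
  [0..1]=∅  "bb"
  [1..2]={A,S}  "ba"
  [0..2]={S}  "bba"

S ∈ T[0,2] ⇒ YES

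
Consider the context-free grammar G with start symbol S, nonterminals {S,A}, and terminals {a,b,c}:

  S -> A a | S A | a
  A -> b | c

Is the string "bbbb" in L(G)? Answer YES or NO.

Convert to CNF:
  S -> A T0 | S A | a
  A -> b | c
  T0 -> a

Fill CYK table bottom-up:
  cell(0,0) b: {A}
  cell(1,1) b: {A}
  cell(2,2) b: {A}
  cell(3,3) b: {A}
  cell(0,1) bb: ∅
  cell(1,2) bb: ∅
  cell(2,3) bb: ∅
  cell(0,2) bbb: ∅
  cell(1,3) bbb: ∅
  cell(0,3) bbbb: ∅

S ∉ T[0,3] ⇒ NO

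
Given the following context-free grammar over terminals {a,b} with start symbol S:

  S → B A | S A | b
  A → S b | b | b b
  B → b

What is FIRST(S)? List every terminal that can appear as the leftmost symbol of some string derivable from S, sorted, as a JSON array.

FIRST sets, iterate to fixpoint:
iter 1:
  A via A→b: +{b}
  B via B→b: +{b}
  S via S→B A: +{b}
  S: {b}  A: {b}  B: {b}
iter 2: (stable)
  S: {b}  A: {b}  B: {b}

FIRST(S) = ["b"]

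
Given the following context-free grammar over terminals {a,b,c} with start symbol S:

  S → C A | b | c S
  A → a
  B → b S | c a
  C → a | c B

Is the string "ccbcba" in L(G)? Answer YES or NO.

Convert to CNF:
  S -> C A | T1 S | b
  A -> a
  B -> T0 S | T1 T2
  C -> T1 B | a
  T0 -> b
  T1 -> c
  T2 -> a

Fill CYK table bottom-up:
  [0..0]={T1}  "c"  orig:{}
  [1..1]={T1}  "c"  orig:{}
  [2..2]={S,T0}  "b"  orig:{S}
  [3..3]={T1}  "c"  orig:{}
  [4..4]={S,T0}  "b"  orig:{S}
  [5..5]={A,C,T2}  "a"  orig:{A,C}
  [0..1]=∅  "cc"
  [1..2]={S}  "cb"
  [2..3]=∅  "bc"
  [3..4]={S}  "cb"
  [4..5]=∅  "ba"
  [0..2]={S}  "ccb"
  [1..3]=∅  "cbc"
  [2..4]={B}  "bcb"
  [3..5]=∅  "cba"
  [0..3]=∅  "ccbc"
  [1..4]={C}  "cbcb"
  [2..5]=∅  "bcba"
  [0..4]=∅  "ccbcb"
  [1..5]={S}  "cbcba"
  [0..5]={S}  "ccbcba"

S ∈ T[0,5] ⇒ YES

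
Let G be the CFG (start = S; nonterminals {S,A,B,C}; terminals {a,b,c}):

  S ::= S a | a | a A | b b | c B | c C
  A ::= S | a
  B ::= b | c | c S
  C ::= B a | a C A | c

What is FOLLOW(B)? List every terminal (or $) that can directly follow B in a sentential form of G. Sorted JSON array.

FIRST sets, iterate to fixpoint:
[1]
  A via A→a: +{a}
  B via B→b: +{b}
  B via B→c: +{c}
  C via C→B a: +{b,c}
  C via C→a C A: +{a}
  S via S→a: +{a}
  S via S→b b: +{b}
  S via S→c B: +{c}
  S: {a,b,c}  A: {a}  B: {b,c}  C: {a,b,c}
[2]
  A via A→S: +{b,c}
  S: {a,b,c}  A: {a,b,c}  B: {b,c}  C: {a,b,c}
[3] (stable)
  S: {a,b,c}  A: {a,b,c}  B: {b,c}  C: {a,b,c}

FOLLOW iteration:
initialize: $ ∈ FOLLOW(S)
round 1:
  C→B a: FOLLOW(B) ⊇ FIRST(a) = {a}; new: +{a}
  C→a C A: FOLLOW(C) ⊇ FIRST(A) = {a,b,c}; new: +{a,b,c}
  C→a C A: FOLLOW(A) ⊇ FOLLOW(C) ⊇ {a,b,c}; new: +{a,b,c}
  S→S a: FOLLOW(S) ⊇ FIRST(a) = {a}; new: +{a}
  S→a A: FOLLOW(A) ⊇ FOLLOW(S) ⊇ {$,a}; new: +{$}
  S→c B: FOLLOW(B) ⊇ FOLLOW(S) ⊇ {$,a}; new: +{$}
  S→c C: FOLLOW(C) ⊇ FOLLOW(S) ⊇ {$,a}; new: +{$}
  S: {$,a}  A: {$,a,b,c}  B: {$,a}  C: {$,a,b,c}
round 2:
  A→S: FOLLOW(S) ⊇ FOLLOW(A) ⊇ {$,a,b,c}; new: +{b,c}
  S→c B: FOLLOW(B) ⊇ FOLLOW(S) ⊇ {$,a,b,c}; new: +{b,c}
  S: {$,a,b,c}  A: {$,a,b,c}  B: {$,a,b,c}  C: {$,a,b,c}
round 3: done
  S: {$,a,b,c}  A: {$,a,b,c}  B: {$,a,b,c}  C: {$,a,b,c}

FOLLOW(B) = ["$", "a", "b", "c"]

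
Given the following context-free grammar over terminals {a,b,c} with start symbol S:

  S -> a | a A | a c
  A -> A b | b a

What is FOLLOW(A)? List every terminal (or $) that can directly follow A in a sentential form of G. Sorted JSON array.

Compute FIRST by fixpoint:
round 1:
  A via A→b a: +{b}
  S via S→a: +{a}
  FIRST[S]={a}  FIRST[A]={b}
round 2: (no change)
  FIRST[S]={a}  FIRST[A]={b}

FOLLOW sets:
initialize: $ ∈ FOLLOW(S)
[1]
  A→A b: FOLLOW(A) ⊇ FIRST(b) = {b}; new: +{b}
  S→a A: FOLLOW(A) ⊇ FOLLOW(S) ⊇ {$}; new: +{$}
  FOLLOW[S]={$}  FOLLOW[A]={$,b}
[2] (stable)
  FOLLOW[S]={$}  FOLLOW[A]={$,b}

FOLLOW(A) = ["$", "b"]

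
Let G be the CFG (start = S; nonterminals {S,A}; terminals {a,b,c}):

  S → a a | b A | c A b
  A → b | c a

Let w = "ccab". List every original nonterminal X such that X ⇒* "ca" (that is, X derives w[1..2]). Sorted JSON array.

CNF form of G:
  S -> T0 X3 | T1 T1 | T2 A
  A -> T0 T1 | b
  T0 -> c
  T1 -> a
  T2 -> b
  X3 -> A T2

Fill CYK table bottom-up — only the sub-triangle for w[1..2]:
  [1..1]={T0}  "c"  orig:{}
  [2..2]={T1}  "a"  orig:{}
  [1..2]={A}  "ca"

Original NTs in T[1,2] deriving "ca": ["A"]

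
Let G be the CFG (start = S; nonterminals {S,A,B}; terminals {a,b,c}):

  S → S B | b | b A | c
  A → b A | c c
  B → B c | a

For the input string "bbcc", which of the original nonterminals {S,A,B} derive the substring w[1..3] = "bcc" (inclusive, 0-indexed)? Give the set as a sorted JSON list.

Convert to CNF:
  S -> S B | T0 A | b | c
  A -> T0 A | T1 T1
  B -> B T1 | a
  T0 -> b
  T1 -> c

CYK fill — only the sub-triangle for w[1..3]:
  T[1,1] 'b' = {S,T0}  orig:{S}
  T[2,2] 'c' = {S,T1}  orig:{S}
  T[3,3] 'c' = {S,T1}  orig:{S}
  T[1,2] 'bc' = ∅
  T[2,3] 'cc' = {A}
  T[1,3] 'bcc' = {A,S}

Original NTs in T[1,3] deriving "bcc": ["A", "S"]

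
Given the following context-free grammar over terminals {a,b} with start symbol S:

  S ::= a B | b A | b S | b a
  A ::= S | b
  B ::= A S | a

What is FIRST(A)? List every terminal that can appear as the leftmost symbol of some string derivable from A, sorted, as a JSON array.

Compute FIRST by fixpoint:
[1]
  A via A→b: +{b}
  B via B→A S: +{b}
  B via B→a: +{a}
  S via S→a B: +{a}
  S via S→b A: +{b}
  FIRST(S)={a,b}  FIRST(A)={b}  FIRST(B)={a,b}
[2]
  A via A→S: +{a}
  FIRST(S)={a,b}  FIRST(A)={a,b}  FIRST(B)={a,b}
[3] (no change)
  FIRST(S)={a,b}  FIRST(A)={a,b}  FIRST(B)={a,b}

FIRST(A) = ["a", "b"]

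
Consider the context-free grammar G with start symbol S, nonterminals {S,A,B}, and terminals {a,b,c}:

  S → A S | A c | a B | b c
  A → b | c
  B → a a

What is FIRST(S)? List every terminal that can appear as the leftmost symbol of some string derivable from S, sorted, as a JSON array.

Compute FIRST by fixpoint:
pass 1:
  A via A→b: +{b}
  A via A→c: +{c}
  B via B→a a: +{a}
  S via S→A S: +{b,c}
  S via S→a B: +{a}
  S: {a,b,c}  A: {b,c}  B: {a}
pass 2: — fixpoint
  S: {a,b,c}  A: {b,c}  B: {a}

FIRST(S) = ["a", "b", "c"]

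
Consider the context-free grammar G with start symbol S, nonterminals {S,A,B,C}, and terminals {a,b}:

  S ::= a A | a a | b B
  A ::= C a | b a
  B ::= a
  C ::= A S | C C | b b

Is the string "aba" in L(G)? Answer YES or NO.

CNF form of G:
  S -> T0 A | T0 T0 | T1 B
  A -> C T0 | T1 T0
  B -> a
  C -> A S | C C | T1 T1
  T0 -> a
  T1 -> b

CYK table (by increasing span):
  T[0,0] 'a' = {B,T0}  orig:{B}
  T[1,1] 'b' = {T1}  orig:{}
  T[2,2] 'a' = {B,T0}  orig:{B}
  T[0,1] 'ab' = ∅
  T[1,2] 'ba' = {A,S}
  T[0,2] 'aba' = {S}

S ∈ T[0,2] ⇒ YES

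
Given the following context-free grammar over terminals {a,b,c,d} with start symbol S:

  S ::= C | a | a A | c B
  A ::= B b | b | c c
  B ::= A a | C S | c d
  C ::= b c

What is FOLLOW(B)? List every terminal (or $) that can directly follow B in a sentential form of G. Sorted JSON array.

FIRST sets, iterate to fixpoint:
round 1:
  A via A→b: +{b}
  A via A→c c: +{c}
  B via B→A a: +{b,c}
  C via C→b c: +{b}
  S via S→C: +{b}
  S via S→a: +{a}
  S via S→c B: +{c}
  S: {a,b,c}  A: {b,c}  B: {b,c}  C: {b}
round 2: (stable)
  S: {a,b,c}  A: {b,c}  B: {b,c}  C: {b}

Compute FOLLOW by fixpoint:
FOLLOW(S) := {$}
iter 1:
  A→B b: FOLLOW(B) ⊇ FIRST(b) = {b}; new: +{b}
  B→A a: FOLLOW(A) ⊇ FIRST(a) = {a}; new: +{a}
  B→C S: FOLLOW(C) ⊇ FIRST(S) = {a,b,c}; new: +{a,b,c}
  B→C S: FOLLOW(S) ⊇ FOLLOW(B) ⊇ {b}; new: +{b}
  S→C: FOLLOW(C) ⊇ FOLLOW(S) ⊇ {$,b}; new: +{$}
  S→a A: FOLLOW(A) ⊇ FOLLOW(S) ⊇ {$,b}; new: +{$,b}
  S→c B: FOLLOW(B) ⊇ FOLLOW(S) ⊇ {$,b}; new: +{$}
  FOLLOW[S]={$,b}  FOLLOW[A]={$,a,b}  FOLLOW[B]={$,b}  FOLLOW[C]={$,a,b,c}
iter 2: (stable)
  FOLLOW[S]={$,b}  FOLLOW[A]={$,a,b}  FOLLOW[B]={$,b}  FOLLOW[C]={$,a,b,c}

FOLLOW(B) = ["$", "b"]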